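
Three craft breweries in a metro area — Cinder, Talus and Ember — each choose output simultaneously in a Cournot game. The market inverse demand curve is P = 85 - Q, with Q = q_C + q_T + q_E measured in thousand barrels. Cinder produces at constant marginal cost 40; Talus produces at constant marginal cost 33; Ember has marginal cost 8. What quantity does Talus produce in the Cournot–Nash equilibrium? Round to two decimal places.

Cinder's profit: π_C = (85 - Q)q_C - (40q_C). Setting ∂π_C/∂q_C = 0: 45 - 2q_C - (q_T + q_E) = 0.
Talus's profit: π_T = (85 - Q)q_T - (33q_T). Setting ∂π_T/∂q_T = 0: 52 - 2q_T - (q_C + q_E) = 0.
Ember's profit: π_E = (85 - Q)q_E - (8q_E). Setting ∂π_E/∂q_E = 0: 77 - 2q_E - (q_C + q_T) = 0.
Adding the 3 conditions: 174 − 2Q − 2Q = 0, i.e. Q = 87/2.
Back-substituting: q_C = (45 − 87/2) = 3/2, q_T = (52 − 87/2) = 17/2, q_E = (77 − 87/2) = 67/2.

8.50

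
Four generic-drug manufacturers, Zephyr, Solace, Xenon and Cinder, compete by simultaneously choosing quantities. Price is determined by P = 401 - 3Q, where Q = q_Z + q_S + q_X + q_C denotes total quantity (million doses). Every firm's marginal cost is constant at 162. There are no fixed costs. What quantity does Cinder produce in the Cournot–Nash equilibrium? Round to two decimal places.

15.93

Each firm earns π_i = (401 - 3Q)q_i - 162q_i.
First-order condition (treating rivals' output as given): 239 - 6q_i - 3·Σ_{j≠i} q_j = 0.
By symmetry each firm produces the same amount; substituting Σ_{j≠i} q_j = 3q_i yields q_i = 239/15.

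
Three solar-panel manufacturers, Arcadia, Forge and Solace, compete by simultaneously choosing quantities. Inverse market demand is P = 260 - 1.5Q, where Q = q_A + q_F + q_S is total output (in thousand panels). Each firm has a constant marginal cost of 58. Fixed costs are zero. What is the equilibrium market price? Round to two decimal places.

108.50

Each firm earns π_i = (260 - 1.5Q)q_i - 58q_i.
Setting ∂π_i/∂q_i = 0 with rivals' quantities fixed: 202 - 3q_i - (3/2)·Σ_{j≠i} q_j = 0.
With identical firms every q_j equals q_i, so Σ_{j≠i} q_j = 2q_i and 202 = 6q_i, giving q_i = 101/3.
Total output Q = 101, so price P = 260 - (3/2)·101 = 217/2.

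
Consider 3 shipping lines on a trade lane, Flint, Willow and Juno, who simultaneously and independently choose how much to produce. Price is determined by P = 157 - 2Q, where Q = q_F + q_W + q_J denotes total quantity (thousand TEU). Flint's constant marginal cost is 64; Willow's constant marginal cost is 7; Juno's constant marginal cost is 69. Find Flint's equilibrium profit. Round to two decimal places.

Flint's profit: π_F = (157 - 2Q)q_F - (64q_F). Setting ∂π_F/∂q_F = 0: 93 - 4q_F - 2(q_W + q_J) = 0.
Willow's profit: π_W = (157 - 2Q)q_W - (7q_W). Setting ∂π_W/∂q_W = 0: 150 - 4q_W - 2(q_F + q_J) = 0.
Juno's first-order condition: 88 - 4q_J - 2(q_F + q_W) = 0.
Adding the 3 first-order conditions: 331 − 8Q = 0, so Q = 331/8.
Back-substituting: q_F = (93 − 331/4)/2 = 41/8, q_W = (150 − 331/4)/2 = 269/8, q_J = (88 − 331/4)/2 = 21/8.
Price P = 157 - 2·(331/8) = 297/4.
Flint's profit: (297/4 - 64)·(41/8) = 1681/32.

52.53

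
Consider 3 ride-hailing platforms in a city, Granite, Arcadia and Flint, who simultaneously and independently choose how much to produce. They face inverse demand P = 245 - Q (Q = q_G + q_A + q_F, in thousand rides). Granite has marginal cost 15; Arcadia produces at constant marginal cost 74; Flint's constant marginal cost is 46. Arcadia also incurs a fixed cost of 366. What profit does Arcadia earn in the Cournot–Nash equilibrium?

75

Granite's profit: π_G = (245 - Q)q_G - (15q_G). Setting ∂π_G/∂q_G = 0: 230 - 2q_G - (q_A + q_F) = 0.
Arcadia's first-order condition: 171 - 2q_A - (q_G + q_F) = 0.
Flint's first-order condition: 199 - 2q_F - (q_G + q_A) = 0.
Summing all 3 equations gives 600 − 4Q = 0, hence Q = 150.
Back-substituting: q_G = (230 − 150) = 80, q_A = (171 − 150) = 21, q_F = (199 − 150) = 49.
Price P = 245 - 150 = 95.
Arcadia's profit: (95 - 74)·21 - 366 = 75.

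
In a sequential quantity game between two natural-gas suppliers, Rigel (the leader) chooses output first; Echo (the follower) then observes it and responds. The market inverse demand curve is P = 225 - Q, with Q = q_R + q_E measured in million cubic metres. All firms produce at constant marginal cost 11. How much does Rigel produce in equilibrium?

107

Solve by backward induction. Given q_R, the follower Echo maximises π_E = (225 - q_R - q_E)q_E - 11q_E.
Setting the follower's marginal profit to zero, 214 - q_R - 2q_E = 0, i.e. q_E = (214 - q_R)/2.
Rigel substitutes q_E(q_R) into its own profit: π_R = q_R(225 - q_R - (214 - q_R)/2) - 11q_R = (118 - (1/2)q_R)q_R - 11q_R.
Maximising: ∂π_R/∂q_R = 107 - q_R = 0, giving q_R = 107.
Then q_E = (214 - 107)/2 = 107/2.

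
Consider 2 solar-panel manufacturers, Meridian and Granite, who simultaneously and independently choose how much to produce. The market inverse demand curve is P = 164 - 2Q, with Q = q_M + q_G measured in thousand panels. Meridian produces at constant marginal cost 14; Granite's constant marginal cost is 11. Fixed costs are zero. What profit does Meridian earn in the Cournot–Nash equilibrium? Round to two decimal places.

1200.50

Meridian's profit: π_M = (164 - 2Q)q_M - (14q_M). Setting ∂π_M/∂q_M = 0: 150 - 4q_M - 2(q_G) = 0.
Granite's first-order condition: 153 - 4q_G - 2(q_M) = 0.
Rearranging gives the reaction functions q_M = (150 - 2q_G)/4 and q_G = (153 - 2q_M)/4.
Substituting one into the other gives q_M = 49/2 and q_G = 26.
Price P = 164 - 2·(101/2) = 63.
Meridian's profit: (63 - 14)·(49/2) = 1200.5000.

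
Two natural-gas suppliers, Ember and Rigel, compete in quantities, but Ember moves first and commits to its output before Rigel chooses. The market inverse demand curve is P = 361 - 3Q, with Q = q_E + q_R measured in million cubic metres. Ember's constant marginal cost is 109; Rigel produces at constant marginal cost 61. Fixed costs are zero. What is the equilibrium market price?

160

The follower Rigel best-responds to any q_E: π_R = (361 - 3Q)q_R - 61q_R.
Follower FOC: 300 - 3q_E - 6q_R = 0, so q_R(q_E) = (300 - 3q_E)/6.
The leader anticipates this reaction. Substituting into P = 361 - 3Q gives P = 211 - (3/2)q_E, so π_E = (211 - (3/2)q_E)q_E - 109q_E.
Maximising: ∂π_E/∂q_E = 102 - 3q_E = 0, giving q_E = 34.
Then q_R = (300 - 3·34)/6 = 33.
Total output Q = 67, so price P = 361 - 3·67 = 160.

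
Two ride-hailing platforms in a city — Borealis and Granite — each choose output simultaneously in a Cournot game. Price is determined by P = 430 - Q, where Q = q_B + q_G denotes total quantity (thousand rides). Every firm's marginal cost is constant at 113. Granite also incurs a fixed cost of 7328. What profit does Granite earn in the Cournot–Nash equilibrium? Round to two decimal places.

3837.44

A representative firm's profit is π_i = q_i(430 - Q) - 113q_i.
Setting ∂π_i/∂q_i = 0 with rivals' quantities fixed: 317 - 2q_i - q_j = 0.
With identical firms every q_j equals q_i, so q_j = q_i and 317 = 3q_i, giving q_i = 317/3.
Price P = 430 - 634/3 = 656/3.
Granite's profit: (656/3 - 113)·(317/3) - 7328 = 3837.4444.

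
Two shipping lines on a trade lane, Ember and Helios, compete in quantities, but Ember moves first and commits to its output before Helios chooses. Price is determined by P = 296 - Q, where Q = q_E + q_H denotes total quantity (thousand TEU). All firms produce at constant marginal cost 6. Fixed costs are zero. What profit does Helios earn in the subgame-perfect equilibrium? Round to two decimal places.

Solve by backward induction. Given q_E, the follower Helios maximises π_H = (296 - q_E - q_H)q_H - 6q_H.
Follower FOC: 290 - q_E - 2q_H = 0, so q_H(q_E) = (290 - q_E)/2.
Ember substitutes q_H(q_E) into its own profit: π_E = q_E(296 - q_E - (290 - q_E)/2) - 6q_E = (151 - (1/2)q_E)q_E - 6q_E.
Leader FOC: 145 - q_E = 0, so q_E = 145.
Then q_H = (290 - 145)/2 = 145/2.
Price P = 296 - 435/2 = 157/2.
Helios's profit: (157/2 - 6)·(145/2) = 5256.2500.

5256.25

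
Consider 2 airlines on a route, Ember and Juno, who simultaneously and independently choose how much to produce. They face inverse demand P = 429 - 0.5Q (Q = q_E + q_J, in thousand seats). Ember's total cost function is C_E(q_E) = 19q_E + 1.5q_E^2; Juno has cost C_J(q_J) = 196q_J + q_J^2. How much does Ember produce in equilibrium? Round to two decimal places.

Ember's profit: π_E = (429 - 0.5Q)q_E - (19q_E + (3/2)q_E²). Setting ∂π_E/∂q_E = 0: 410 - 4q_E - (1/2)(q_J) = 0.
Juno's first-order condition: 233 - 3q_J - (1/2)(q_E) = 0.
Best responses: q_E = (410 - (1/2)q_J)/4, q_J = (233 - (1/2)q_E)/3.
Substituting one into the other gives q_E = 94.7660 and q_J = 61.8723.

94.77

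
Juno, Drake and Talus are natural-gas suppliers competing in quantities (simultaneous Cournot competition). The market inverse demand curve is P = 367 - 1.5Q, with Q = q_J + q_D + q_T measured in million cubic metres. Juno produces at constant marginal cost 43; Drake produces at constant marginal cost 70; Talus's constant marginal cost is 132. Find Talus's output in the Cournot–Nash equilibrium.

Juno's profit: π_J = (367 - 1.5Q)q_J - (43q_J). Setting ∂π_J/∂q_J = 0: 324 - 3q_J - (3/2)(q_D + q_T) = 0.
Drake's profit: π_D = (367 - 1.5Q)q_D - (70q_D). Setting ∂π_D/∂q_D = 0: 297 - 3q_D - (3/2)(q_J + q_T) = 0.
Talus's profit: π_T = (367 - 1.5Q)q_T - (132q_T). Setting ∂π_T/∂q_T = 0: 235 - 3q_T - (3/2)(q_J + q_D) = 0.
Adding the 3 conditions: 856 − 3Q − 3Q = 0, i.e. Q = 428/3.
Back-substituting: q_J = (324 − 214)/(3/2) = 220/3, q_D = (297 − 214)/(3/2) = 166/3, q_T = (235 − 214)/(3/2) = 14.

14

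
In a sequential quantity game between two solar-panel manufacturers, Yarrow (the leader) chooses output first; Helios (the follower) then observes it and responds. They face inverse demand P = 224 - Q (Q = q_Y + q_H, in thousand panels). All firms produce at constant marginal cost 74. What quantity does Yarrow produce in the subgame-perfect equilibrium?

Solve by backward induction. Given q_Y, the follower Helios maximises π_H = (224 - q_Y - q_H)q_H - 74q_H.
Setting the follower's marginal profit to zero, 150 - q_Y - 2q_H = 0, i.e. q_H = (150 - q_Y)/2.
Yarrow substitutes q_H(q_Y) into its own profit: π_Y = q_Y(224 - q_Y - (150 - q_Y)/2) - 74q_Y = (149 - (1/2)q_Y)q_Y - 74q_Y.
Maximising: ∂π_Y/∂q_Y = 75 - q_Y = 0, giving q_Y = 75.
Then q_H = (150 - 75)/2 = 75/2.

75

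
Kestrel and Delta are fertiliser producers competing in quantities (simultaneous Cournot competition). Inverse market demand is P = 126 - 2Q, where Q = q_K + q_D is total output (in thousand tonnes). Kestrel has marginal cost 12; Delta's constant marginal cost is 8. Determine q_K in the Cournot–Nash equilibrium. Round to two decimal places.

Kestrel's profit: π_K = (126 - 2Q)q_K - (12q_K). Setting ∂π_K/∂q_K = 0: 114 - 4q_K - 2(q_D) = 0.
Delta's profit: π_D = (126 - 2Q)q_D - (8q_D). Setting ∂π_D/∂q_D = 0: 118 - 4q_D - 2(q_K) = 0.
So q_K = (114 - 2q_D)/4 and q_D = (118 - 2q_K)/4.
Solving the pair: q_K = 55/3, q_D = 61/3.

18.33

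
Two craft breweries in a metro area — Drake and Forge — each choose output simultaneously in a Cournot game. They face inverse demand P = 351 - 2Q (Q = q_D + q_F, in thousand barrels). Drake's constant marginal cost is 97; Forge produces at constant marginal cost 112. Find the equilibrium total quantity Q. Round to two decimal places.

82.17

Drake's profit: π_D = (351 - 2Q)q_D - (97q_D). Setting ∂π_D/∂q_D = 0: 254 - 4q_D - 2(q_F) = 0.
Forge's first-order condition: 239 - 4q_F - 2(q_D) = 0.
So q_D = (254 - 2q_F)/4 and q_F = (239 - 2q_D)/4.
Substituting one into the other gives q_D = 269/6 and q_F = 112/3.
Total output Q = 269/6 + 112/3 = 493/6.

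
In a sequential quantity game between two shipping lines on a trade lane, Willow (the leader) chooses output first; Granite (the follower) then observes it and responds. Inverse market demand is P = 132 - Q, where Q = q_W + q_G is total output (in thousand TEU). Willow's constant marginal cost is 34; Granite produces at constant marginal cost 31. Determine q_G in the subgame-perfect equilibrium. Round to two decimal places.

Solve by backward induction. Given q_W, the follower Granite maximises π_G = (132 - q_W - q_G)q_G - 31q_G.
∂π_G/∂q_G = 101 - q_W - 2q_G = 0 gives the reaction function q_G = (101 - q_W)/2.
Willow substitutes q_G(q_W) into its own profit: π_W = q_W(132 - q_W - (101 - q_W)/2) - 34q_W = (163/2 - (1/2)q_W)q_W - 34q_W.
The leader's first-order condition 95/2 - q_W = 0 yields q_W = 95/2.
Then q_G = (101 - 95/2)/2 = 107/4.

26.75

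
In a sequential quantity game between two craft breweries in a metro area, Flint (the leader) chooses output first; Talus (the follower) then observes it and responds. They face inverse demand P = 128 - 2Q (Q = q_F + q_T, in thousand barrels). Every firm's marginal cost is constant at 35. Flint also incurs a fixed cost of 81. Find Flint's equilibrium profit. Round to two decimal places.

459.56

The follower Talus best-responds to any q_F: π_T = (128 - 2Q)q_T - 35q_T.
Follower FOC: 93 - 2q_F - 4q_T = 0, so q_T(q_F) = (93 - 2q_F)/4.
The leader anticipates this reaction. Substituting into P = 128 - 2Q gives P = 163/2 - q_F, so π_F = (163/2 - q_F)q_F - 35q_F.
Maximising: ∂π_F/∂q_F = 93/2 - 2q_F = 0, giving q_F = 93/4.
Then q_T = (93 - 2·(93/4))/4 = 93/8.
Price P = 128 - 2·(279/8) = 233/4.
Flint's profit: (233/4 - 35)·(93/4) - 81 = 459.5625.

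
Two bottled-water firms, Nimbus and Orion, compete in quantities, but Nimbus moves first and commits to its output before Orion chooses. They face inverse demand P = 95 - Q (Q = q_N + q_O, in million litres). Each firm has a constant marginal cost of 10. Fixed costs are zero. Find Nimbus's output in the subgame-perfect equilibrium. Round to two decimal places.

42.50

The follower Orion best-responds to any q_N: π_O = (95 - Q)q_O - 10q_O.
Setting the follower's marginal profit to zero, 85 - q_N - 2q_O = 0, i.e. q_O = (85 - q_N)/2.
Nimbus substitutes q_O(q_N) into its own profit: π_N = q_N(95 - q_N - (85 - q_N)/2) - 10q_N = (105/2 - (1/2)q_N)q_N - 10q_N.
Leader FOC: 85/2 - q_N = 0, so q_N = 85/2.
Then q_O = (85 - 85/2)/2 = 85/4.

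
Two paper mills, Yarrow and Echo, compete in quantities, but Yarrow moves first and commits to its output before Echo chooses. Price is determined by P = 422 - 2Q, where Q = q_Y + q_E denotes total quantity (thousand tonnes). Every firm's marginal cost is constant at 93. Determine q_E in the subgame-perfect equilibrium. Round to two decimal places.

41.13

Solve by backward induction. Given q_Y, the follower Echo maximises π_E = (422 - 2q_Y - 2q_E)q_E - 93q_E.
∂π_E/∂q_E = 329 - 2q_Y - 4q_E = 0 gives the reaction function q_E = (329 - 2q_Y)/4.
Yarrow substitutes q_E(q_Y) into its own profit: π_Y = q_Y(422 - 2q_Y - (329 - 2q_Y)/2) - 93q_Y = (515/2 - q_Y)q_Y - 93q_Y.
The leader's first-order condition 329/2 - 2q_Y = 0 yields q_Y = 329/4.
Then q_E = (329 - 2·(329/4))/4 = 329/8.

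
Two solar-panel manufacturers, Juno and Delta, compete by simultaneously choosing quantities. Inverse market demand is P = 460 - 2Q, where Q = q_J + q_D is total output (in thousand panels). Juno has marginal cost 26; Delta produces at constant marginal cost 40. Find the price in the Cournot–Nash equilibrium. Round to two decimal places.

175.33

Juno's profit: π_J = (460 - 2Q)q_J - (26q_J). Setting ∂π_J/∂q_J = 0: 434 - 4q_J - 2(q_D) = 0.
Delta's first-order condition: 420 - 4q_D - 2(q_J) = 0.
Rearranging gives the reaction functions q_J = (434 - 2q_D)/4 and q_D = (420 - 2q_J)/4.
Solving the pair: q_J = 224/3, q_D = 203/3.
Total output Q = 427/3, so price P = 460 - 2·(427/3) = 526/3.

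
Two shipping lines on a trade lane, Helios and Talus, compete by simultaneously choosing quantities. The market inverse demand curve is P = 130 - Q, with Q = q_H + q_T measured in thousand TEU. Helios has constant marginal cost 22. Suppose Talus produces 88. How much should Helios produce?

With the rival's output fixed at 88, Helios's profit is π_H = (130 - 88 - q_H)q_H - (22q_H) = (42 - q_H)q_H - (22q_H).
∂π_H/∂q_H = 20 - 2q_H = 0, so q_H = 10.

10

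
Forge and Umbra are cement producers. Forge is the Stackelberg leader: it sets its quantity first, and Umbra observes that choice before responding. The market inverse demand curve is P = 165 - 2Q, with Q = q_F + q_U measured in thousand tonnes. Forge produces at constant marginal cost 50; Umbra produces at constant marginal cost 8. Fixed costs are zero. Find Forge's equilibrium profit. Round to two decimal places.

333.06

The follower Umbra best-responds to any q_F: π_U = (165 - 2Q)q_U - 8q_U.
Follower FOC: 157 - 2q_F - 4q_U = 0, so q_U(q_F) = (157 - 2q_F)/4.
The leader anticipates this reaction. Substituting into P = 165 - 2Q gives P = 173/2 - q_F, so π_F = (173/2 - q_F)q_F - 50q_F.
Leader FOC: 73/2 - 2q_F = 0, so q_F = 73/4.
Then q_U = (157 - 2·(73/4))/4 = 241/8.
Price P = 165 - 2·(387/8) = 273/4.
Forge's profit: (273/4 - 50)·(73/4) = 333.0625.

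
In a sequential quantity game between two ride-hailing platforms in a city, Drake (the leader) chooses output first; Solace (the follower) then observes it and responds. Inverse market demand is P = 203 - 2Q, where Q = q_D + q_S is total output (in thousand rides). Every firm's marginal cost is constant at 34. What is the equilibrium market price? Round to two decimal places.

The follower Solace best-responds to any q_D: π_S = (203 - 2Q)q_S - 34q_S.
Follower FOC: 169 - 2q_D - 4q_S = 0, so q_S(q_D) = (169 - 2q_D)/4.
Drake substitutes q_S(q_D) into its own profit: π_D = q_D(203 - 2q_D - (169 - 2q_D)/2) - 34q_D = (237/2 - q_D)q_D - 34q_D.
Leader FOC: 169/2 - 2q_D = 0, so q_D = 169/4.
Then q_S = (169 - 2·(169/4))/4 = 169/8.
Total output Q = 507/8, so price P = 203 - 2·(507/8) = 305/4.

76.25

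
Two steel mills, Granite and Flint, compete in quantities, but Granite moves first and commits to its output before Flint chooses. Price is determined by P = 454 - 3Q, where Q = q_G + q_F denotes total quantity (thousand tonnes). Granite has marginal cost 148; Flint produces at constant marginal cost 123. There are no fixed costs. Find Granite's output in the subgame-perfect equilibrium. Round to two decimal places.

The follower Flint best-responds to any q_G: π_F = (454 - 3Q)q_F - 123q_F.
Follower FOC: 331 - 3q_G - 6q_F = 0, so q_F(q_G) = (331 - 3q_G)/6.
Granite substitutes q_F(q_G) into its own profit: π_G = q_G(454 - 3q_G - (331 - 3q_G)/2) - 148q_G = (577/2 - (3/2)q_G)q_G - 148q_G.
The leader's first-order condition 281/2 - 3q_G = 0 yields q_G = 281/6.
Then q_F = (331 - 3·(281/6))/6 = 127/4.

46.83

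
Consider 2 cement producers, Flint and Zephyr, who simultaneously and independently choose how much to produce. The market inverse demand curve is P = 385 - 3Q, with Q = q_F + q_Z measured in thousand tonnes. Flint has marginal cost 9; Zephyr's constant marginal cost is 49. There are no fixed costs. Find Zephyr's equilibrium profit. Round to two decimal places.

3245.04

Flint's profit: π_F = (385 - 3Q)q_F - (9q_F). Setting ∂π_F/∂q_F = 0: 376 - 6q_F - 3(q_Z) = 0.
Zephyr's profit: π_Z = (385 - 3Q)q_Z - (49q_Z). Setting ∂π_Z/∂q_Z = 0: 336 - 6q_Z - 3(q_F) = 0.
Rearranging gives the reaction functions q_F = (376 - 3q_Z)/6 and q_Z = (336 - 3q_F)/6.
Solving the pair: q_F = 416/9, q_Z = 296/9.
Price P = 385 - 3·(712/9) = 443/3.
Zephyr's profit: (443/3 - 49)·(296/9) = 3245.0370.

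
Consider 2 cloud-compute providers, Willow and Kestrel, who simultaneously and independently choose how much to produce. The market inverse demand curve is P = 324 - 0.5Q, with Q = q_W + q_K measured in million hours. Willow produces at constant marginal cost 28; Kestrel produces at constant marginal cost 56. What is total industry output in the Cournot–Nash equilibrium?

Willow's profit: π_W = (324 - 0.5Q)q_W - (28q_W). Setting ∂π_W/∂q_W = 0: 296 - q_W - (1/2)(q_K) = 0.
Kestrel's first-order condition: 268 - q_K - (1/2)(q_W) = 0.
So q_W = (296 - (1/2)q_K) and q_K = (268 - (1/2)q_W).
Substituting one into the other gives q_W = 216 and q_K = 160.
Total output Q = 216 + 160 = 376.

376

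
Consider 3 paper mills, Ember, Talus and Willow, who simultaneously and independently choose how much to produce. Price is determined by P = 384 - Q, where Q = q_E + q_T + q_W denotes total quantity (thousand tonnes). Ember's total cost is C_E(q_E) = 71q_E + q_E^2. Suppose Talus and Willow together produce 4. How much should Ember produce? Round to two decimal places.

77.25

With rivals' combined output fixed at 4, Ember's profit is π_E = (384 - 4 - q_E)q_E - (71q_E + q_E²) = (380 - q_E)q_E - (71q_E + q_E²).
∂π_E/∂q_E = 309 - 4q_E = 0, so q_E = 309/4.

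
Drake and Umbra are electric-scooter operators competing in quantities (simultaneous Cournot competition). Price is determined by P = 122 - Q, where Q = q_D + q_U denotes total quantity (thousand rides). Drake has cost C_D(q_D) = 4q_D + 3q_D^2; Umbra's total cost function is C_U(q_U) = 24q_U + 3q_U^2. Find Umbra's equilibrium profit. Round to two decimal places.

Drake's profit: π_D = (122 - Q)q_D - (4q_D + 3q_D²). Setting ∂π_D/∂q_D = 0: 118 - 8q_D - (q_U) = 0.
Umbra's first-order condition: 98 - 8q_U - (q_D) = 0.
So q_D = (118 - q_U)/8 and q_U = (98 - q_D)/8.
Solving the pair: q_D = 94/7, q_U = 74/7.
Price P = 122 - 24 = 98.
Umbra's profit: 98·(74/7) - 24·(74/7) - 3(74/7)² = 447.0204.

447.02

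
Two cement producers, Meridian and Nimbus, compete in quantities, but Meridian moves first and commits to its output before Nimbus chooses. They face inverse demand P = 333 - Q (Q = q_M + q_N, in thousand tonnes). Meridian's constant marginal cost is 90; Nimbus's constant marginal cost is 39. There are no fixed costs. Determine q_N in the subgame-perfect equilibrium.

Solve by backward induction. Given q_M, the follower Nimbus maximises π_N = (333 - q_M - q_N)q_N - 39q_N.
Follower FOC: 294 - q_M - 2q_N = 0, so q_N(q_M) = (294 - q_M)/2.
The leader anticipates this reaction. Substituting into P = 333 - Q gives P = 186 - (1/2)q_M, so π_M = (186 - (1/2)q_M)q_M - 90q_M.
The leader's first-order condition 96 - q_M = 0 yields q_M = 96.
Then q_N = (294 - 96)/2 = 99.

99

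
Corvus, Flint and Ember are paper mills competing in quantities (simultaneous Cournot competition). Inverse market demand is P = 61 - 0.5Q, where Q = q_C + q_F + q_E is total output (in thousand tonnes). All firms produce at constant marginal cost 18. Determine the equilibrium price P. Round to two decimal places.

A representative firm's profit is π_i = q_i(61 - 0.5Q) - 18q_i.
First-order condition (treating rivals' output as given): 43 - q_i - (1/2)·Σ_{j≠i} q_j = 0.
By symmetry each firm produces the same amount; substituting Σ_{j≠i} q_j = 2q_i yields q_i = 43/2.
Total output Q = 129/2, so price P = 61 - (1/2)·(129/2) = 115/4.

28.75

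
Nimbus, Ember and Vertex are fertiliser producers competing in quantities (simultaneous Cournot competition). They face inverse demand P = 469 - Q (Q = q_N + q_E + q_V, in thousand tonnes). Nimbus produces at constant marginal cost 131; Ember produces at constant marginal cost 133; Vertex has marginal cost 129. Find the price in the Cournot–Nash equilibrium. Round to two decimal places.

Nimbus's profit: π_N = (469 - Q)q_N - (131q_N). Setting ∂π_N/∂q_N = 0: 338 - 2q_N - (q_E + q_V) = 0.
Ember's first-order condition: 336 - 2q_E - (q_N + q_V) = 0.
Vertex's first-order condition: 340 - 2q_V - (q_N + q_E) = 0.
Adding the 3 first-order conditions: 1014 − 4Q = 0, so Q = 507/2.
Back-substituting: q_N = (338 − 507/2) = 169/2, q_E = (336 − 507/2) = 165/2, q_V = (340 − 507/2) = 173/2.
Total output Q = 507/2, so price P = 469 - 507/2 = 431/2.

215.50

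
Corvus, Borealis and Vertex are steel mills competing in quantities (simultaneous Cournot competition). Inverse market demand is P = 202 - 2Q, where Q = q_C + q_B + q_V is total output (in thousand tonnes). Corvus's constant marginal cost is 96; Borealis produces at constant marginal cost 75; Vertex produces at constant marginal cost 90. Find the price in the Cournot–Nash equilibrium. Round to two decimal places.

Corvus's profit: π_C = (202 - 2Q)q_C - (96q_C). Setting ∂π_C/∂q_C = 0: 106 - 4q_C - 2(q_B + q_V) = 0.
Borealis's first-order condition: 127 - 4q_B - 2(q_C + q_V) = 0.
Vertex's first-order condition: 112 - 4q_V - 2(q_C + q_B) = 0.
Adding the 3 conditions: 345 − 4Q − 4Q = 0, i.e. Q = 345/8.
Back-substituting: q_C = (106 − 345/4)/2 = 79/8, q_B = (127 − 345/4)/2 = 163/8, q_V = (112 − 345/4)/2 = 103/8.
Total output Q = 345/8, so price P = 202 - 2·(345/8) = 463/4.

115.75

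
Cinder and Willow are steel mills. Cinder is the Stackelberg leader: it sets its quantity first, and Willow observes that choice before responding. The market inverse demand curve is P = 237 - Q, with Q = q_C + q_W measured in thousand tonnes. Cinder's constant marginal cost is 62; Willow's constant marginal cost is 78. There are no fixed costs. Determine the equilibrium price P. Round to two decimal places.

The follower Willow best-responds to any q_C: π_W = (237 - Q)q_W - 78q_W.
Setting the follower's marginal profit to zero, 159 - q_C - 2q_W = 0, i.e. q_W = (159 - q_C)/2.
The leader anticipates this reaction. Substituting into P = 237 - Q gives P = 315/2 - (1/2)q_C, so π_C = (315/2 - (1/2)q_C)q_C - 62q_C.
Leader FOC: 191/2 - q_C = 0, so q_C = 191/2.
Then q_W = (159 - 191/2)/2 = 127/4.
Total output Q = 509/4, so price P = 237 - 509/4 = 439/4.

109.75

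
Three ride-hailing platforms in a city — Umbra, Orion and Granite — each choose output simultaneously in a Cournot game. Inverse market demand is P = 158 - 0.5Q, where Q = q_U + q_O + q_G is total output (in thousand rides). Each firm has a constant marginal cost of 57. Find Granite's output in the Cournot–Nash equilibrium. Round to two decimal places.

50.50

Each firm earns π_i = (158 - 0.5Q)q_i - 57q_i.
Setting ∂π_i/∂q_i = 0 with rivals' quantities fixed: 101 - q_i - (1/2)·Σ_{j≠i} q_j = 0.
By symmetry each firm produces the same amount; substituting Σ_{j≠i} q_j = 2q_i yields q_i = 101/2.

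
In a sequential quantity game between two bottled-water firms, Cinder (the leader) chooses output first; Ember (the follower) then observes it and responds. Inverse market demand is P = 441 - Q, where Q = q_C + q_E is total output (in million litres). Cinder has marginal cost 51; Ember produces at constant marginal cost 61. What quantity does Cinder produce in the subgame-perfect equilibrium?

Solve by backward induction. Given q_C, the follower Ember maximises π_E = (441 - q_C - q_E)q_E - 61q_E.
Follower FOC: 380 - q_C - 2q_E = 0, so q_E(q_C) = (380 - q_C)/2.
Cinder substitutes q_E(q_C) into its own profit: π_C = q_C(441 - q_C - (380 - q_C)/2) - 51q_C = (251 - (1/2)q_C)q_C - 51q_C.
Maximising: ∂π_C/∂q_C = 200 - q_C = 0, giving q_C = 200.
Then q_E = (380 - 200)/2 = 90.

200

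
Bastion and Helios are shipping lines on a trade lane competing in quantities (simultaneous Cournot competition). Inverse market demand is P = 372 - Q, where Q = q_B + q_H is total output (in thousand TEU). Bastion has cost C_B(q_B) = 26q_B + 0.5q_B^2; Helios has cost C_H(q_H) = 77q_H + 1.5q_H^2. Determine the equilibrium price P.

231

Bastion's profit: π_B = (372 - Q)q_B - (26q_B + (1/2)q_B²). Setting ∂π_B/∂q_B = 0: 346 - 3q_B - (q_H) = 0.
Helios's first-order condition: 295 - 5q_H - (q_B) = 0.
Best responses: q_B = (346 - q_H)/3, q_H = (295 - q_B)/5.
Substituting one into the other gives q_B = 205/2 and q_H = 77/2.
Total output Q = 141, so price P = 372 - 141 = 231.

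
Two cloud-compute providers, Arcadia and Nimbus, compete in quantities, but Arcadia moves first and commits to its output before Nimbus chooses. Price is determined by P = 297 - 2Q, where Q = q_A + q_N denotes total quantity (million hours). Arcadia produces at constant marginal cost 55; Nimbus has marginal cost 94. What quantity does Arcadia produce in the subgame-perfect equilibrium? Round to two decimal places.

Solve by backward induction. Given q_A, the follower Nimbus maximises π_N = (297 - 2q_A - 2q_N)q_N - 94q_N.
Setting the follower's marginal profit to zero, 203 - 2q_A - 4q_N = 0, i.e. q_N = (203 - 2q_A)/4.
The leader anticipates this reaction. Substituting into P = 297 - 2Q gives P = 391/2 - q_A, so π_A = (391/2 - q_A)q_A - 55q_A.
The leader's first-order condition 281/2 - 2q_A = 0 yields q_A = 281/4.
Then q_N = (203 - 2·(281/4))/4 = 125/8.

70.25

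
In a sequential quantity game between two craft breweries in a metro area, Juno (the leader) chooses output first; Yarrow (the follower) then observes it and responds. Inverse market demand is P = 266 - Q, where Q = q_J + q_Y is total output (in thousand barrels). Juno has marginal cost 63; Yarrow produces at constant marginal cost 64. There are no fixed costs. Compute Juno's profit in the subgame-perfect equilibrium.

5202

The follower Yarrow best-responds to any q_J: π_Y = (266 - Q)q_Y - 64q_Y.
Follower FOC: 202 - q_J - 2q_Y = 0, so q_Y(q_J) = (202 - q_J)/2.
The leader anticipates this reaction. Substituting into P = 266 - Q gives P = 165 - (1/2)q_J, so π_J = (165 - (1/2)q_J)q_J - 63q_J.
Leader FOC: 102 - q_J = 0, so q_J = 102.
Then q_Y = (202 - 102)/2 = 50.
Price P = 266 - 152 = 114.
Juno's profit: (114 - 63)·102 = 5202.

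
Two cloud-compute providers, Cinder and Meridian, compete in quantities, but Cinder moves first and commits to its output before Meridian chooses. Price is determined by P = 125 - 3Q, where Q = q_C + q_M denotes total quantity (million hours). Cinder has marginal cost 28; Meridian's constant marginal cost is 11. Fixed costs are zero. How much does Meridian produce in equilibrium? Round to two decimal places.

Solve by backward induction. Given q_C, the follower Meridian maximises π_M = (125 - 3q_C - 3q_M)q_M - 11q_M.
∂π_M/∂q_M = 114 - 3q_C - 6q_M = 0 gives the reaction function q_M = (114 - 3q_C)/6.
Cinder substitutes q_M(q_C) into its own profit: π_C = q_C(125 - 3q_C - (114 - 3q_C)/2) - 28q_C = (68 - (3/2)q_C)q_C - 28q_C.
Leader FOC: 40 - 3q_C = 0, so q_C = 40/3.
Then q_M = (114 - 3·(40/3))/6 = 37/3.

12.33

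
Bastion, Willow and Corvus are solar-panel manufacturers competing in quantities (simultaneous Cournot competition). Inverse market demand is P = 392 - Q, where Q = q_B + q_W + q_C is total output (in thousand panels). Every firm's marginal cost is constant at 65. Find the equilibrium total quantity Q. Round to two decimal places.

Each firm earns π_i = (392 - Q)q_i - 65q_i.
Setting ∂π_i/∂q_i = 0 with rivals' quantities fixed: 327 - 2q_i - Σ_{j≠i} q_j = 0.
By symmetry each firm produces the same amount; substituting Σ_{j≠i} q_j = 2q_i yields q_i = 327/4.
Total output Q = 327/4 + 327/4 + 327/4 = 981/4.

245.25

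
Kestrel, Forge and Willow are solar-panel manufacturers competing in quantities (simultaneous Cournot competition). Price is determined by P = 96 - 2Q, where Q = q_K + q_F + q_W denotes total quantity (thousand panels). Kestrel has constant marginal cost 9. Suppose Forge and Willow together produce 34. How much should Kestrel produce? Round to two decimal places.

4.75

With rivals' combined output fixed at 34, Kestrel's profit is π_K = (96 - 2·34 - 2q_K)q_K - (9q_K) = (28 - 2q_K)q_K - (9q_K).
∂π_K/∂q_K = 19 - 4q_K = 0, so q_K = 19/4.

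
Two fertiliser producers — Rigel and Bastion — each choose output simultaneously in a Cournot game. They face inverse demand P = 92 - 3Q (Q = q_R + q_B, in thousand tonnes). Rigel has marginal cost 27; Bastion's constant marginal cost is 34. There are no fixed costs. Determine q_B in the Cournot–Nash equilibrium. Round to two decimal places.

5.67

Rigel's profit: π_R = (92 - 3Q)q_R - (27q_R). Setting ∂π_R/∂q_R = 0: 65 - 6q_R - 3(q_B) = 0.
Bastion's first-order condition: 58 - 6q_B - 3(q_R) = 0.
So q_R = (65 - 3q_B)/6 and q_B = (58 - 3q_R)/6.
Substituting one into the other gives q_R = 8 and q_B = 17/3.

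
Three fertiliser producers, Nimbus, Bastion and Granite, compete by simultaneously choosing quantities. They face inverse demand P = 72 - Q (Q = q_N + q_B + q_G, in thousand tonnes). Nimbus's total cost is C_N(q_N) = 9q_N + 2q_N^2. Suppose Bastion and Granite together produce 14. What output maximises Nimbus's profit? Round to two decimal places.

8.17

With rivals' combined output fixed at 14, Nimbus's profit is π_N = (72 - 14 - q_N)q_N - (9q_N + 2q_N²) = (58 - q_N)q_N - (9q_N + 2q_N²).
∂π_N/∂q_N = 49 - 6q_N = 0, so q_N = 49/6.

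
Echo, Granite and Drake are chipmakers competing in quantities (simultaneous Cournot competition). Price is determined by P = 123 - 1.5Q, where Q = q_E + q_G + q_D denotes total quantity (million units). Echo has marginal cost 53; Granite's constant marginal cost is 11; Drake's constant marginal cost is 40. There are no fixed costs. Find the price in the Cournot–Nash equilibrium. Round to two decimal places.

56.75

Echo's profit: π_E = (123 - 1.5Q)q_E - (53q_E). Setting ∂π_E/∂q_E = 0: 70 - 3q_E - (3/2)(q_G + q_D) = 0.
Granite's first-order condition: 112 - 3q_G - (3/2)(q_E + q_D) = 0.
Drake's first-order condition: 83 - 3q_D - (3/2)(q_E + q_G) = 0.
Adding the 3 conditions: 265 − 3Q − 3Q = 0, i.e. Q = 265/6.
Back-substituting: q_E = (70 − 265/4)/(3/2) = 5/2, q_G = (112 − 265/4)/(3/2) = 61/2, q_D = (83 − 265/4)/(3/2) = 67/6.
Total output Q = 265/6, so price P = 123 - (3/2)·(265/6) = 227/4.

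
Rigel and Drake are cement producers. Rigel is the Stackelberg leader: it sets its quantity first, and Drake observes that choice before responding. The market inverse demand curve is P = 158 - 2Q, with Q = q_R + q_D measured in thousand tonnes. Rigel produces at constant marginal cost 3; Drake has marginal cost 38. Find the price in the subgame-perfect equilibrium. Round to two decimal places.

50.50

The follower Drake best-responds to any q_R: π_D = (158 - 2Q)q_D - 38q_D.
Follower FOC: 120 - 2q_R - 4q_D = 0, so q_D(q_R) = (120 - 2q_R)/4.
The leader anticipates this reaction. Substituting into P = 158 - 2Q gives P = 98 - q_R, so π_R = (98 - q_R)q_R - 3q_R.
The leader's first-order condition 95 - 2q_R = 0 yields q_R = 95/2.
Then q_D = (120 - 2·(95/2))/4 = 25/4.
Total output Q = 215/4, so price P = 158 - 2·(215/4) = 101/2.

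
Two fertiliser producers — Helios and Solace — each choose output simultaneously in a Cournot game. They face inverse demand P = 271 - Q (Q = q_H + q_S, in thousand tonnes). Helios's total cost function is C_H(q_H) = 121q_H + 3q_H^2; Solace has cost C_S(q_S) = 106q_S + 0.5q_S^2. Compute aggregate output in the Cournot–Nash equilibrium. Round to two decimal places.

Helios's profit: π_H = (271 - Q)q_H - (121q_H + 3q_H²). Setting ∂π_H/∂q_H = 0: 150 - 8q_H - (q_S) = 0.
Solace's profit: π_S = (271 - Q)q_S - (106q_S + (1/2)q_S²). Setting ∂π_S/∂q_S = 0: 165 - 3q_S - (q_H) = 0.
So q_H = (150 - q_S)/8 and q_S = (165 - q_H)/3.
Substituting one into the other gives q_H = 285/23 and q_S = 1170/23.
Total output Q = 285/23 + 1170/23 = 1455/23.

63.26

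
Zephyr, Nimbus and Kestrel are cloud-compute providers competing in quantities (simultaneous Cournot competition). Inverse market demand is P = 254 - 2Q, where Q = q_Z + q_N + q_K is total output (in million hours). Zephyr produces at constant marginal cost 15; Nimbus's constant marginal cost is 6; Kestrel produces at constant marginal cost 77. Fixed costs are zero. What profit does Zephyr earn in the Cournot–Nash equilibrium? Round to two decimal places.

2664.50

Zephyr's profit: π_Z = (254 - 2Q)q_Z - (15q_Z). Setting ∂π_Z/∂q_Z = 0: 239 - 4q_Z - 2(q_N + q_K) = 0.
Nimbus's profit: π_N = (254 - 2Q)q_N - (6q_N). Setting ∂π_N/∂q_N = 0: 248 - 4q_N - 2(q_Z + q_K) = 0.
Kestrel's profit: π_K = (254 - 2Q)q_K - (77q_K). Setting ∂π_K/∂q_K = 0: 177 - 4q_K - 2(q_Z + q_N) = 0.
Adding the 3 first-order conditions: 664 − 8Q = 0, so Q = 83.
Back-substituting: q_Z = (239 − 166)/2 = 73/2, q_N = (248 − 166)/2 = 41, q_K = (177 − 166)/2 = 11/2.
Price P = 254 - 2·83 = 88.
Zephyr's profit: (88 - 15)·(73/2) = 2664.5000.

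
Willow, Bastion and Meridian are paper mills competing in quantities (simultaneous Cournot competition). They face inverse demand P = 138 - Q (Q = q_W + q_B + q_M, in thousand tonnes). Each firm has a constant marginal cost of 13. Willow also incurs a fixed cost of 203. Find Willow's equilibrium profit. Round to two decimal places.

773.56

Each firm earns π_i = (138 - Q)q_i - 13q_i.
Setting ∂π_i/∂q_i = 0 with rivals' quantities fixed: 125 - 2q_i - Σ_{j≠i} q_j = 0.
By symmetry each firm produces the same amount; substituting Σ_{j≠i} q_j = 2q_i yields q_i = 125/4.
Price P = 138 - 375/4 = 177/4.
Willow's profit: (177/4 - 13)·(125/4) - 203 = 773.5625.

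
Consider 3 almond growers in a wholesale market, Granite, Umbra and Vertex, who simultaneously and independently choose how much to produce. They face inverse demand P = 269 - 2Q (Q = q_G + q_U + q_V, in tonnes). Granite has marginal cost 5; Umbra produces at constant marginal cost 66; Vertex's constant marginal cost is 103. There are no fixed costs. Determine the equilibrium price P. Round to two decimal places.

Granite's profit: π_G = (269 - 2Q)q_G - (5q_G). Setting ∂π_G/∂q_G = 0: 264 - 4q_G - 2(q_U + q_V) = 0.
Umbra's first-order condition: 203 - 4q_U - 2(q_G + q_V) = 0.
Vertex's profit: π_V = (269 - 2Q)q_V - (103q_V). Setting ∂π_V/∂q_V = 0: 166 - 4q_V - 2(q_G + q_U) = 0.
Adding the 3 conditions: 633 − 4Q − 4Q = 0, i.e. Q = 633/8.
Back-substituting: q_G = (264 − 633/4)/2 = 423/8, q_U = (203 − 633/4)/2 = 179/8, q_V = (166 − 633/4)/2 = 31/8.
Total output Q = 633/8, so price P = 269 - 2·(633/8) = 443/4.

110.75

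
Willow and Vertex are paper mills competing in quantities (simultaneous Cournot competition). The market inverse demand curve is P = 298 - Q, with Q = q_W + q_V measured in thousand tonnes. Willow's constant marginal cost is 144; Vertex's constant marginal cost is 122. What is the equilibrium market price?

188

Willow's profit: π_W = (298 - Q)q_W - (144q_W). Setting ∂π_W/∂q_W = 0: 154 - 2q_W - (q_V) = 0.
Vertex's first-order condition: 176 - 2q_V - (q_W) = 0.
Rearranging gives the reaction functions q_W = (154 - q_V)/2 and q_V = (176 - q_W)/2.
Solving the pair: q_W = 44, q_V = 66.
Total output Q = 110, so price P = 298 - 110 = 188.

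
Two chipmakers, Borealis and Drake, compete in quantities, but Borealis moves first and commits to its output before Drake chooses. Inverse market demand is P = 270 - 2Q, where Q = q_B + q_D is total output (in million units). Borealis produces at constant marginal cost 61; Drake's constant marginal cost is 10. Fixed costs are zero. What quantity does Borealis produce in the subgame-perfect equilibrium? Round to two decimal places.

The follower Drake best-responds to any q_B: π_D = (270 - 2Q)q_D - 10q_D.
Setting the follower's marginal profit to zero, 260 - 2q_B - 4q_D = 0, i.e. q_D = (260 - 2q_B)/4.
Borealis substitutes q_D(q_B) into its own profit: π_B = q_B(270 - 2q_B - (260 - 2q_B)/2) - 61q_B = (140 - q_B)q_B - 61q_B.
Leader FOC: 79 - 2q_B = 0, so q_B = 79/2.
Then q_D = (260 - 2·(79/2))/4 = 181/4.

39.50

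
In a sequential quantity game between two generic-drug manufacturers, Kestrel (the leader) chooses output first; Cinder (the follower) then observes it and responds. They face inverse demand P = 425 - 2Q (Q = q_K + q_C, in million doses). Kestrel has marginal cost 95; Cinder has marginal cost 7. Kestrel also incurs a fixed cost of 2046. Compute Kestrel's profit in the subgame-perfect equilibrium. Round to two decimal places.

The follower Cinder best-responds to any q_K: π_C = (425 - 2Q)q_C - 7q_C.
Setting the follower's marginal profit to zero, 418 - 2q_K - 4q_C = 0, i.e. q_C = (418 - 2q_K)/4.
Kestrel substitutes q_C(q_K) into its own profit: π_K = q_K(425 - 2q_K - (418 - 2q_K)/2) - 95q_K = (216 - q_K)q_K - 95q_K.
The leader's first-order condition 121 - 2q_K = 0 yields q_K = 121/2.
Then q_C = (418 - 2·(121/2))/4 = 297/4.
Price P = 425 - 2·(539/4) = 311/2.
Kestrel's profit: (311/2 - 95)·(121/2) - 2046 = 1614.2500.

1614.25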